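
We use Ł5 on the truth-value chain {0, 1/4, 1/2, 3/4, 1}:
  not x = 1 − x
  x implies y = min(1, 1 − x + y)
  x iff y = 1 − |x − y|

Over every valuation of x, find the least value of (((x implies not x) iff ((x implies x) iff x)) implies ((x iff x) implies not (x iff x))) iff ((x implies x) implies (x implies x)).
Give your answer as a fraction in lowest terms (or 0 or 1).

Take x = 3/4:
not x = not 3/4 = 1/4
x implies not x = 3/4 implies 1/4 = 1/2
x implies x = 3/4 implies 3/4 = 1
(x implies x) iff x = 1 iff 3/4 = 3/4
(x implies not x) iff ((x implies x) iff x) = 1/2 iff 3/4 = 3/4
x iff x = 3/4 iff 3/4 = 1
x iff x = 3/4 iff 3/4 = 1
not (x iff x) = not 1 = 0
(x iff x) implies not (x iff x) = 1 implies 0 = 0
((x implies not x) iff ((x implies x) iff x)) implies ((x iff x) implies not (x iff x)) = 3/4 implies 0 = 1/4
x implies x = 3/4 implies 3/4 = 1
x implies x = 3/4 implies 3/4 = 1
(x implies x) implies (x implies x) = 1 implies 1 = 1
(((x implies not x) iff ((x implies x) iff x)) implies ((x iff x) implies not (x iff x))) iff ((x implies x) implies (x implies x)) = 1/4 iff 1 = 1/4
No assignment yields a value below 1/4, so this is the minimum.

1/4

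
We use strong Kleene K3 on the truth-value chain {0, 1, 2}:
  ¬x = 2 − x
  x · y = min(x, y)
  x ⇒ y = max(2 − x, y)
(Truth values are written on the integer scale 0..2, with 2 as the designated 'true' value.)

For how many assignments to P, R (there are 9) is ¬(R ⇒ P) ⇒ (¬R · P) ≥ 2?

P = 0, R = 0 ↦ 2  ≥
P = 0, R = 1 ↦ 1  <
P = 0, R = 2 ↦ 0  <
P = 1, R = 0 ↦ 2  ≥
P = 1, R = 1 ↦ 1  <
P = 1, R = 2 ↦ 1  <
P = 2, R = 0 ↦ 2  ≥
P = 2, R = 1 ↦ 2  ≥
P = 2, R = 2 ↦ 2  ≥
So 5 of the 9 assignments meet the threshold.

5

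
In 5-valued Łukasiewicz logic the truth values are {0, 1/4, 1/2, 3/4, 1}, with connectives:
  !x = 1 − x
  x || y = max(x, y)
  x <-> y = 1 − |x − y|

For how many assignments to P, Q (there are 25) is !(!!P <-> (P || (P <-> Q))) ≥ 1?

1

value 1: 1 assignment (counts)
value 3/4: 2 assignments
value 1/2: 4 assignments
value 1/4: 5 assignments
value 0: 13 assignments
So 1 of the 25 assignments meets the threshold.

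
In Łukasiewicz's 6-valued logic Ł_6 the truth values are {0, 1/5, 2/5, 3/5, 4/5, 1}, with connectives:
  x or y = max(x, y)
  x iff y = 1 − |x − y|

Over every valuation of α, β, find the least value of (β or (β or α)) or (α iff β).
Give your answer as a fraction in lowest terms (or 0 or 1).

3/5

Take α = 0, β = 2/5:
β or α = 2/5 or 0 = 2/5
β or (β or α) = 2/5 or 2/5 = 2/5
α iff β = 0 iff 2/5 = 3/5
(β or (β or α)) or (α iff β) = 2/5 or 3/5 = 3/5
No assignment yields a value below 3/5, so this is the minimum.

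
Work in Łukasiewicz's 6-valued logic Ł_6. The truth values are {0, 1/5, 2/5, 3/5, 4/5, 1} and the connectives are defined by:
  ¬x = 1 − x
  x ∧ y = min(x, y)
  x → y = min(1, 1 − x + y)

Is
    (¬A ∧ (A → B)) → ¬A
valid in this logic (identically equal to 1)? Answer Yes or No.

Yes

At A = 3/5, B = 3/5, for instance:
¬A = ¬3/5 = 2/5
A → B = 3/5 → 3/5 = 1
¬A ∧ (A → B) = 2/5 ∧ 1 = 2/5
(¬A ∧ (A → B)) → ¬A = 2/5 → 2/5 = 1
and checking the remaining 35 assignments likewise gives ≥ 1 in every case.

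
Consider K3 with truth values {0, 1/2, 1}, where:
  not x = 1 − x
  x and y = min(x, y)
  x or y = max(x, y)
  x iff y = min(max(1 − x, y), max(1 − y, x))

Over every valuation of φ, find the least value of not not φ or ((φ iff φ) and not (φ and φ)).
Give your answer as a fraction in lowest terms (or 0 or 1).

1/2

Take φ = 1/2:
not φ = not 1/2 = 1/2
not not φ = not 1/2 = 1/2
φ iff φ = 1/2 iff 1/2 = 1/2
φ and φ = 1/2 and 1/2 = 1/2
not (φ and φ) = not 1/2 = 1/2
(φ iff φ) and not (φ and φ) = 1/2 and 1/2 = 1/2
not not φ or ((φ iff φ) and not (φ and φ)) = 1/2 or 1/2 = 1/2
No assignment yields a value below 1/2, so this is the minimum.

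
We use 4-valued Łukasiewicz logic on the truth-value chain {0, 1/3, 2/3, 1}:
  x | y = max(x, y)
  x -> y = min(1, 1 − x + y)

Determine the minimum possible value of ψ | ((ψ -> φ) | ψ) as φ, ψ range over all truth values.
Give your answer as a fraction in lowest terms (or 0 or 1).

Take φ = 0, ψ = 1/3:
ψ -> φ = 1/3 -> 0 = 2/3
(ψ -> φ) | ψ = 2/3 | 1/3 = 2/3
ψ | ((ψ -> φ) | ψ) = 1/3 | 2/3 = 2/3
No assignment yields a value below 2/3, so this is the minimum.

2/3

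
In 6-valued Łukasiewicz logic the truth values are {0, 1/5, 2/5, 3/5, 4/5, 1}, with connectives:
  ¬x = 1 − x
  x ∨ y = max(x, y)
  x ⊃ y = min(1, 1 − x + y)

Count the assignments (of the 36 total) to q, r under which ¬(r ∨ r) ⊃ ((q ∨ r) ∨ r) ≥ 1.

value 1: 24 assignments (counts)
value 4/5: 5 assignments
value 3/5: 2 assignments
value 2/5: 3 assignments
value 1/5: 1 assignment
value 0: 1 assignment
So 24 of the 36 assignments meet the threshold.

24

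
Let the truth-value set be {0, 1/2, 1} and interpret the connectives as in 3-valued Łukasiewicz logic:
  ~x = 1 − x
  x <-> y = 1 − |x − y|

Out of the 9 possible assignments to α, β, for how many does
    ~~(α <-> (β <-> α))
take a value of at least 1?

α = 0, β = 0 ↦ 0  <
α = 0, β = 1/2 ↦ 1/2  <
α = 0, β = 1 ↦ 1  ≥
α = 1/2, β = 0 ↦ 1  ≥
α = 1/2, β = 1/2 ↦ 1/2  <
α = 1/2, β = 1 ↦ 1  ≥
α = 1, β = 0 ↦ 0  <
α = 1, β = 1/2 ↦ 1/2  <
α = 1, β = 1 ↦ 1  ≥
So 4 of the 9 assignments meet the threshold.

4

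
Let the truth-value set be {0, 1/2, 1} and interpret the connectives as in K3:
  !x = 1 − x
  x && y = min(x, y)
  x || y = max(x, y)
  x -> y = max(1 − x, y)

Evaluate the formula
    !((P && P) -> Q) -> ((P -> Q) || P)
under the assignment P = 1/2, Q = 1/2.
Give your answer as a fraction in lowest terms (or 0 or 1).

1/2

P && P = 1/2 && 1/2 = 1/2
(P && P) -> Q = 1/2 -> 1/2 = 1/2
!((P && P) -> Q) = !1/2 = 1/2
P -> Q = 1/2 -> 1/2 = 1/2
(P -> Q) || P = 1/2 || 1/2 = 1/2
!((P && P) -> Q) -> ((P -> Q) || P) = 1/2 -> 1/2 = 1/2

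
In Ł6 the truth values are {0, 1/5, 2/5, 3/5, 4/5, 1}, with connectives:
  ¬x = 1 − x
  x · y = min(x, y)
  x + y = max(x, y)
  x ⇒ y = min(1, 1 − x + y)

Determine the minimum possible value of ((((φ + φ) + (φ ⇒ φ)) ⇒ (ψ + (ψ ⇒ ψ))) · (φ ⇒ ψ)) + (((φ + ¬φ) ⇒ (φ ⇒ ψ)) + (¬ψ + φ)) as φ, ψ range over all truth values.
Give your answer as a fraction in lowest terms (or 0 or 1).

4/5

Take φ = 4/5, ψ = 1/5:
φ + φ = 4/5 + 4/5 = 4/5
φ ⇒ φ = 4/5 ⇒ 4/5 = 1
(φ + φ) + (φ ⇒ φ) = 4/5 + 1 = 1
ψ ⇒ ψ = 1/5 ⇒ 1/5 = 1
ψ + (ψ ⇒ ψ) = 1/5 + 1 = 1
((φ + φ) + (φ ⇒ φ)) ⇒ (ψ + (ψ ⇒ ψ)) = 1 ⇒ 1 = 1
φ ⇒ ψ = 4/5 ⇒ 1/5 = 2/5
(((φ + φ) + (φ ⇒ φ)) ⇒ (ψ + (ψ ⇒ ψ))) · (φ ⇒ ψ) = 1 · 2/5 = 2/5
¬φ = ¬4/5 = 1/5
φ + ¬φ = 4/5 + 1/5 = 4/5
φ ⇒ ψ = 4/5 ⇒ 1/5 = 2/5
(φ + ¬φ) ⇒ (φ ⇒ ψ) = 4/5 ⇒ 2/5 = 3/5
¬ψ = ¬1/5 = 4/5
¬ψ + φ = 4/5 + 4/5 = 4/5
((φ + ¬φ) ⇒ (φ ⇒ ψ)) + (¬ψ + φ) = 3/5 + 4/5 = 4/5
((((φ + φ) + (φ ⇒ φ)) ⇒ (ψ + (ψ ⇒ ψ))) · (φ ⇒ ψ)) + (((φ + ¬φ) ⇒ (φ ⇒ ψ)) + (¬ψ + φ)) = 2/5 + 4/5 = 4/5
No assignment yields a value below 4/5, so this is the minimum.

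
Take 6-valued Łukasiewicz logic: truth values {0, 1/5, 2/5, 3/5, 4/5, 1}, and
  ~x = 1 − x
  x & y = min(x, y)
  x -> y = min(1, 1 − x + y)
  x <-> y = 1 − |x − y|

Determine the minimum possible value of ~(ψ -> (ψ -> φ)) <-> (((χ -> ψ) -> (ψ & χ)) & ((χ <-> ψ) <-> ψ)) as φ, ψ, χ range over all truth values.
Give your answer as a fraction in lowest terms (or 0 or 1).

0

Take φ = 0, ψ = 0, χ = 1:
ψ -> φ = 0 -> 0 = 1
ψ -> (ψ -> φ) = 0 -> 1 = 1
~(ψ -> (ψ -> φ)) = ~1 = 0
χ -> ψ = 1 -> 0 = 0
ψ & χ = 0 & 1 = 0
(χ -> ψ) -> (ψ & χ) = 0 -> 0 = 1
χ <-> ψ = 1 <-> 0 = 0
(χ <-> ψ) <-> ψ = 0 <-> 0 = 1
((χ -> ψ) -> (ψ & χ)) & ((χ <-> ψ) <-> ψ) = 1 & 1 = 1
~(ψ -> (ψ -> φ)) <-> (((χ -> ψ) -> (ψ & χ)) & ((χ <-> ψ) <-> ψ)) = 0 <-> 1 = 0
No assignment yields a value below 0, so this is the minimum.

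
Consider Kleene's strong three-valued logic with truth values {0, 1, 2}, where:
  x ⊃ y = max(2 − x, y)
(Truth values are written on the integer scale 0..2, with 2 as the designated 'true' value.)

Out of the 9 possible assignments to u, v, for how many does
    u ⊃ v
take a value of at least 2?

5

u = 0, v = 0 ↦ 2  ≥
u = 0, v = 1 ↦ 2  ≥
u = 0, v = 2 ↦ 2  ≥
u = 1, v = 0 ↦ 1  <
u = 1, v = 1 ↦ 1  <
u = 1, v = 2 ↦ 2  ≥
u = 2, v = 0 ↦ 0  <
u = 2, v = 1 ↦ 1  <
u = 2, v = 2 ↦ 2  ≥
So 5 of the 9 assignments meet the threshold.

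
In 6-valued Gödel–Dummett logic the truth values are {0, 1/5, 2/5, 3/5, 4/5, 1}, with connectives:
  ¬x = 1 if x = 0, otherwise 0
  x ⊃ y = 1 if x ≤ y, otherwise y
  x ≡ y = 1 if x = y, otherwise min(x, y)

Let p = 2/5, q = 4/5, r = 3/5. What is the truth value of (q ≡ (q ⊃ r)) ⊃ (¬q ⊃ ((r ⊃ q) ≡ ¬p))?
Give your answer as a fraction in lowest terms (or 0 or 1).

1

q ⊃ r = 4/5 ⊃ 3/5 = 3/5
q ≡ (q ⊃ r) = 4/5 ≡ 3/5 = 3/5
¬q = ¬4/5 = 0
r ⊃ q = 3/5 ⊃ 4/5 = 1
¬p = ¬2/5 = 0
(r ⊃ q) ≡ ¬p = 1 ≡ 0 = 0
¬q ⊃ ((r ⊃ q) ≡ ¬p) = 0 ⊃ 0 = 1
(q ≡ (q ⊃ r)) ⊃ (¬q ⊃ ((r ⊃ q) ≡ ¬p)) = 3/5 ⊃ 1 = 1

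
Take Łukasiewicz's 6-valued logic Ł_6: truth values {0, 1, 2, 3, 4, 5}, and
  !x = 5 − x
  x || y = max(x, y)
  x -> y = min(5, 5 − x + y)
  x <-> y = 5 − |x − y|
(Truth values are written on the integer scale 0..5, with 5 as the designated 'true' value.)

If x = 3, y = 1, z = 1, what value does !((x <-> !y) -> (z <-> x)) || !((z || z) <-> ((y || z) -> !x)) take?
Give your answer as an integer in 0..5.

!y = !1 = 4
x <-> !y = 3 <-> 4 = 4
z <-> x = 1 <-> 3 = 3
(x <-> !y) -> (z <-> x) = 4 -> 3 = 4
!((x <-> !y) -> (z <-> x)) = !4 = 1
z || z = 1 || 1 = 1
y || z = 1 || 1 = 1
!x = !3 = 2
(y || z) -> !x = 1 -> 2 = 5
(z || z) <-> ((y || z) -> !x) = 1 <-> 5 = 1
!((z || z) <-> ((y || z) -> !x)) = !1 = 4
!((x <-> !y) -> (z <-> x)) || !((z || z) <-> ((y || z) -> !x)) = 1 || 4 = 4

4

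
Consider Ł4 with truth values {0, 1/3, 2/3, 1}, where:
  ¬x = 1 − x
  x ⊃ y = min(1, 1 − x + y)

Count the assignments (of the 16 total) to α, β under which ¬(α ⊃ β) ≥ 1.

α = 0, β = 0 ↦ 0  <
α = 0, β = 1/3 ↦ 0  <
α = 0, β = 2/3 ↦ 0  <
α = 0, β = 1 ↦ 0  <
α = 1/3, β = 0 ↦ 1/3  <
α = 1/3, β = 1/3 ↦ 0  <
α = 1/3, β = 2/3 ↦ 0  <
α = 1/3, β = 1 ↦ 0  <
α = 2/3, β = 0 ↦ 2/3  <
α = 2/3, β = 1/3 ↦ 1/3  <
α = 2/3, β = 2/3 ↦ 0  <
α = 2/3, β = 1 ↦ 0  <
α = 1, β = 0 ↦ 1  ≥
α = 1, β = 1/3 ↦ 2/3  <
α = 1, β = 2/3 ↦ 1/3  <
α = 1, β = 1 ↦ 0  <
So 1 of the 16 assignments meets the threshold.

1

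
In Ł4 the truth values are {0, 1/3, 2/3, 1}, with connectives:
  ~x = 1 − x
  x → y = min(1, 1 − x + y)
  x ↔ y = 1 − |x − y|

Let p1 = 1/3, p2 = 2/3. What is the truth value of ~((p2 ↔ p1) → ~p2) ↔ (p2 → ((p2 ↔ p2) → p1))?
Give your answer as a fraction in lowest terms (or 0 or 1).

2/3

p2 ↔ p1 = 2/3 ↔ 1/3 = 2/3
~p2 = ~2/3 = 1/3
(p2 ↔ p1) → ~p2 = 2/3 → 1/3 = 2/3
~((p2 ↔ p1) → ~p2) = ~2/3 = 1/3
p2 ↔ p2 = 2/3 ↔ 2/3 = 1
(p2 ↔ p2) → p1 = 1 → 1/3 = 1/3
p2 → ((p2 ↔ p2) → p1) = 2/3 → 1/3 = 2/3
~((p2 ↔ p1) → ~p2) ↔ (p2 → ((p2 ↔ p2) → p1)) = 1/3 ↔ 2/3 = 2/3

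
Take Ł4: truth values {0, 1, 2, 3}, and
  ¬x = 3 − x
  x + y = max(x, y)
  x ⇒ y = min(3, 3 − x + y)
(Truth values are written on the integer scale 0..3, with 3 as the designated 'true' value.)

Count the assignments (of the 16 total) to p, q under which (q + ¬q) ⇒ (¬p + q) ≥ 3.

p = 0, q = 0 ↦ 3  ≥
p = 0, q = 1 ↦ 3  ≥
p = 0, q = 2 ↦ 3  ≥
p = 0, q = 3 ↦ 3  ≥
p = 1, q = 0 ↦ 2  <
p = 1, q = 1 ↦ 3  ≥
p = 1, q = 2 ↦ 3  ≥
p = 1, q = 3 ↦ 3  ≥
p = 2, q = 0 ↦ 1  <
p = 2, q = 1 ↦ 2  <
p = 2, q = 2 ↦ 3  ≥
p = 2, q = 3 ↦ 3  ≥
p = 3, q = 0 ↦ 0  <
p = 3, q = 1 ↦ 2  <
p = 3, q = 2 ↦ 3  ≥
p = 3, q = 3 ↦ 3  ≥
So 11 of the 16 assignments meet the threshold.

11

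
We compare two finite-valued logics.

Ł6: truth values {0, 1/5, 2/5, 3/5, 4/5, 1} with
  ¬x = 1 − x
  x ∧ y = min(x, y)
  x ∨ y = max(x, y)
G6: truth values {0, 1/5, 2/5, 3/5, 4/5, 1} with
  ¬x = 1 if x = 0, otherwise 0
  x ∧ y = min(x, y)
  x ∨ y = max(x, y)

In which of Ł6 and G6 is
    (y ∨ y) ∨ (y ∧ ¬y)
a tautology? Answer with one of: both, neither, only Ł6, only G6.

In Ł6: at y = 0 the value is 0 — not a tautology.
In G6: at y = 0 the value is 0 — not a tautology.

neither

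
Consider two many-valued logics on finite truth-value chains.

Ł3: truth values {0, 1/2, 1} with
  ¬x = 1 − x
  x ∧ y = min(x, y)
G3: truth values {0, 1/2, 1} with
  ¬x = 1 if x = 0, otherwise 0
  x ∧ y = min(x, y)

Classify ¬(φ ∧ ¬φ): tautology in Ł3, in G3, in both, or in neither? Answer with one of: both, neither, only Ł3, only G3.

only G3

In Ł3: at φ = 1/2 the value is 1/2 — not a tautology.
In G3: every assignment gives 1 — tautology.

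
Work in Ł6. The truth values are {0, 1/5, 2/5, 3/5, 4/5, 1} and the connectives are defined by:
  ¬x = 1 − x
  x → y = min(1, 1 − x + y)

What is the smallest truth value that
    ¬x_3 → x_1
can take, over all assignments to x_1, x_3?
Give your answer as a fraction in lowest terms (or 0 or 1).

Take x_1 = 0, x_3 = 0:
¬x_3 = ¬0 = 1
¬x_3 → x_1 = 1 → 0 = 0
No assignment yields a value below 0, so this is the minimum.

0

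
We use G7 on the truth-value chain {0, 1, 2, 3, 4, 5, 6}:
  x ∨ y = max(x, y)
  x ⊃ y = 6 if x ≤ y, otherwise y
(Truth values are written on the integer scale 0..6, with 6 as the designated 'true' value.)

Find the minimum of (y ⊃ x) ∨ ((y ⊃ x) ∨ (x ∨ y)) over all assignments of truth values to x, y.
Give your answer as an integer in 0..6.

Take x = 0, y = 1:
y ⊃ x = 1 ⊃ 0 = 0
y ⊃ x = 1 ⊃ 0 = 0
x ∨ y = 0 ∨ 1 = 1
(y ⊃ x) ∨ (x ∨ y) = 0 ∨ 1 = 1
(y ⊃ x) ∨ ((y ⊃ x) ∨ (x ∨ y)) = 0 ∨ 1 = 1
No assignment yields a value below 1, so this is the minimum.

1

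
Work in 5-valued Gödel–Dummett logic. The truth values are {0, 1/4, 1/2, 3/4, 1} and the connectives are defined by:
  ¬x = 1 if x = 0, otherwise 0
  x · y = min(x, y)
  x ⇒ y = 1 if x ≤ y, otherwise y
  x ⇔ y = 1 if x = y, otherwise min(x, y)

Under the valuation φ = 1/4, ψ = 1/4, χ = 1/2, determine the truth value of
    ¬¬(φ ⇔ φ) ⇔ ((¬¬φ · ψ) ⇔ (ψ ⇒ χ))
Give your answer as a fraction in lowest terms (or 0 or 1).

φ ⇔ φ = 1/4 ⇔ 1/4 = 1
¬(φ ⇔ φ) = ¬1 = 0
¬¬(φ ⇔ φ) = ¬0 = 1
¬φ = ¬1/4 = 0
¬¬φ = ¬0 = 1
¬¬φ · ψ = 1 · 1/4 = 1/4
ψ ⇒ χ = 1/4 ⇒ 1/2 = 1
(¬¬φ · ψ) ⇔ (ψ ⇒ χ) = 1/4 ⇔ 1 = 1/4
¬¬(φ ⇔ φ) ⇔ ((¬¬φ · ψ) ⇔ (ψ ⇒ χ)) = 1 ⇔ 1/4 = 1/4

1/4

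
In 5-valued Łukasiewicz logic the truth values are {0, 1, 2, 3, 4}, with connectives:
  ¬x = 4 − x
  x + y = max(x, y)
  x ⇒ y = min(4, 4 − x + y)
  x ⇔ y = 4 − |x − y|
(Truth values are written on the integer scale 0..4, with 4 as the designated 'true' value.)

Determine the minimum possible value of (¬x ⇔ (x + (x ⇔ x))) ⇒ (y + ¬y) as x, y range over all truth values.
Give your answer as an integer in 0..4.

2

Take x = 0, y = 2:
¬x = ¬0 = 4
x ⇔ x = 0 ⇔ 0 = 4
x + (x ⇔ x) = 0 + 4 = 4
¬x ⇔ (x + (x ⇔ x)) = 4 ⇔ 4 = 4
¬y = ¬2 = 2
y + ¬y = 2 + 2 = 2
(¬x ⇔ (x + (x ⇔ x))) ⇒ (y + ¬y) = 4 ⇒ 2 = 2
No assignment yields a value below 2, so this is the minimum.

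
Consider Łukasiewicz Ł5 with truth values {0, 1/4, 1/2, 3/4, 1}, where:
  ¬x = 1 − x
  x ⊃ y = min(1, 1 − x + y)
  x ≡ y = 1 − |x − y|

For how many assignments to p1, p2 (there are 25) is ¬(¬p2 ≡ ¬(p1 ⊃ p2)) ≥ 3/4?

4

value 1: 1 assignment (counts)
value 3/4: 3 assignments (counts)
value 1/2: 5 assignments
value 1/4: 7 assignments
value 0: 9 assignments
So 4 of the 25 assignments meet the threshold.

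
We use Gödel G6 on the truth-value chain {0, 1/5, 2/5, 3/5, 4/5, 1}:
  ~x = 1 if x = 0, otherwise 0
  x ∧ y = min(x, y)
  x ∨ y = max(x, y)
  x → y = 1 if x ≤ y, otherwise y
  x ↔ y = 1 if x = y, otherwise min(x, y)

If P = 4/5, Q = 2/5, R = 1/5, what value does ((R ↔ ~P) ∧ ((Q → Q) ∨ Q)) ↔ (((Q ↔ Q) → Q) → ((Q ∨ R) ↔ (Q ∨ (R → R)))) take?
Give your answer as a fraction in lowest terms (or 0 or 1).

0

~P = ~4/5 = 0
R ↔ ~P = 1/5 ↔ 0 = 0
Q → Q = 2/5 → 2/5 = 1
(Q → Q) ∨ Q = 1 ∨ 2/5 = 1
(R ↔ ~P) ∧ ((Q → Q) ∨ Q) = 0 ∧ 1 = 0
Q ↔ Q = 2/5 ↔ 2/5 = 1
(Q ↔ Q) → Q = 1 → 2/5 = 2/5
Q ∨ R = 2/5 ∨ 1/5 = 2/5
R → R = 1/5 → 1/5 = 1
Q ∨ (R → R) = 2/5 ∨ 1 = 1
(Q ∨ R) ↔ (Q ∨ (R → R)) = 2/5 ↔ 1 = 2/5
((Q ↔ Q) → Q) → ((Q ∨ R) ↔ (Q ∨ (R → R))) = 2/5 → 2/5 = 1
((R ↔ ~P) ∧ ((Q → Q) ∨ Q)) ↔ (((Q ↔ Q) → Q) → ((Q ∨ R) ↔ (Q ∨ (R → R)))) = 0 ↔ 1 = 0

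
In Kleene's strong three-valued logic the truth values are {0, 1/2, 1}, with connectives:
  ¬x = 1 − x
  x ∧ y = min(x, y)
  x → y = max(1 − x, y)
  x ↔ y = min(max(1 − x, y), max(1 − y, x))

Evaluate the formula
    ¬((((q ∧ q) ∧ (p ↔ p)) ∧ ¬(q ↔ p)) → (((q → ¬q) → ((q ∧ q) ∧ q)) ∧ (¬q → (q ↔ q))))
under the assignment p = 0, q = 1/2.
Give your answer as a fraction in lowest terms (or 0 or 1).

q ∧ q = 1/2 ∧ 1/2 = 1/2
p ↔ p = 0 ↔ 0 = 1
(q ∧ q) ∧ (p ↔ p) = 1/2 ∧ 1 = 1/2
q ↔ p = 1/2 ↔ 0 = 1/2
¬(q ↔ p) = ¬1/2 = 1/2
((q ∧ q) ∧ (p ↔ p)) ∧ ¬(q ↔ p) = 1/2 ∧ 1/2 = 1/2
¬q = ¬1/2 = 1/2
q → ¬q = 1/2 → 1/2 = 1/2
q ∧ q = 1/2 ∧ 1/2 = 1/2
(q ∧ q) ∧ q = 1/2 ∧ 1/2 = 1/2
(q → ¬q) → ((q ∧ q) ∧ q) = 1/2 → 1/2 = 1/2
¬q = ¬1/2 = 1/2
q ↔ q = 1/2 ↔ 1/2 = 1/2
¬q → (q ↔ q) = 1/2 → 1/2 = 1/2
((q → ¬q) → ((q ∧ q) ∧ q)) ∧ (¬q → (q ↔ q)) = 1/2 ∧ 1/2 = 1/2
(((q ∧ q) ∧ (p ↔ p)) ∧ ¬(q ↔ p)) → (((q → ¬q) → ((q ∧ q) ∧ q)) ∧ (¬q → (q ↔ q))) = 1/2 → 1/2 = 1/2
¬((((q ∧ q) ∧ (p ↔ p)) ∧ ¬(q ↔ p)) → (((q → ¬q) → ((q ∧ q) ∧ q)) ∧ (¬q → (q ↔ q)))) = ¬1/2 = 1/2

1/2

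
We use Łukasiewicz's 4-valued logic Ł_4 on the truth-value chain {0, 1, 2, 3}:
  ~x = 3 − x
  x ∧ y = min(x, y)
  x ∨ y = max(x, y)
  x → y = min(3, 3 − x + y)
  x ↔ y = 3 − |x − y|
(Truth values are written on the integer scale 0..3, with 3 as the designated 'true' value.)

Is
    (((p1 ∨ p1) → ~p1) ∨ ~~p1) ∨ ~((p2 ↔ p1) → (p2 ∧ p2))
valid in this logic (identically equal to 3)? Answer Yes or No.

Counterexample: take p1 = 2, p2 = 0.
p1 ∨ p1 = 2 ∨ 2 = 2
~p1 = ~2 = 1
(p1 ∨ p1) → ~p1 = 2 → 1 = 2
~p1 = ~2 = 1
~~p1 = ~1 = 2
((p1 ∨ p1) → ~p1) ∨ ~~p1 = 2 ∨ 2 = 2
p2 ↔ p1 = 0 ↔ 2 = 1
p2 ∧ p2 = 0 ∧ 0 = 0
(p2 ↔ p1) → (p2 ∧ p2) = 1 → 0 = 2
~((p2 ↔ p1) → (p2 ∧ p2)) = ~2 = 1
(((p1 ∨ p1) → ~p1) ∨ ~~p1) ∨ ~((p2 ↔ p1) → (p2 ∧ p2)) = 2 ∨ 1 = 2
This gives 2 ≠ 3.

No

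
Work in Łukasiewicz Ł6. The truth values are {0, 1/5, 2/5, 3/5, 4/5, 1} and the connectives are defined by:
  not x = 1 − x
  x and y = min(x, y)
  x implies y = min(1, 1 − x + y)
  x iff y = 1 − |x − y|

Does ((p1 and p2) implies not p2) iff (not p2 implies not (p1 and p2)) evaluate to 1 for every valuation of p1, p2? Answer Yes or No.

No

Counterexample: take p1 = 1/5, p2 = 1.
p1 and p2 = 1/5 and 1 = 1/5
not p2 = not 1 = 0
(p1 and p2) implies not p2 = 1/5 implies 0 = 4/5
not p2 = not 1 = 0
p1 and p2 = 1/5 and 1 = 1/5
not (p1 and p2) = not 1/5 = 4/5
not p2 implies not (p1 and p2) = 0 implies 4/5 = 1
((p1 and p2) implies not p2) iff (not p2 implies not (p1 and p2)) = 4/5 iff 1 = 4/5
This gives 4/5 ≠ 1.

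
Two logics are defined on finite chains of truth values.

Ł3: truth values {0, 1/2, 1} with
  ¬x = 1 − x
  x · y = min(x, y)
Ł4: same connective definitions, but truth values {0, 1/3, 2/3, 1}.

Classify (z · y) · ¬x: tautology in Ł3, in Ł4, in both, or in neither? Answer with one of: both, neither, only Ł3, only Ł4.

In Ł3: at x = 0, y = 0, z = 0 the value is 0 — not a tautology.
In Ł4: at x = 0, y = 0, z = 0 the value is 0 — not a tautology.

neither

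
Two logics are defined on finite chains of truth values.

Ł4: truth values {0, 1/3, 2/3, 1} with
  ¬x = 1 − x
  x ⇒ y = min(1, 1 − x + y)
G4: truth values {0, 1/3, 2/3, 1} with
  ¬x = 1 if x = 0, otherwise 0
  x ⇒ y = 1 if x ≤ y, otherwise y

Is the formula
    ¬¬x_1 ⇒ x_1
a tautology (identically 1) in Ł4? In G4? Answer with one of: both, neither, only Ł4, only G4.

In Ł4: every assignment gives 1 — tautology.
In G4: at x_1 = 1/3 the value is 1/3 — not a tautology.

only Ł4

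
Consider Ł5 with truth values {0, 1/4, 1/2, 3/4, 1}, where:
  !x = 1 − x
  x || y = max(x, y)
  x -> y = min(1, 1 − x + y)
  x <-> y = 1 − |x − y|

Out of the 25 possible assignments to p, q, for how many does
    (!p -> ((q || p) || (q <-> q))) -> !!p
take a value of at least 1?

5

value 1: 5 assignments (counts)
value 3/4: 5 assignments
value 1/2: 5 assignments
value 1/4: 5 assignments
value 0: 5 assignments
So 5 of the 25 assignments meet the threshold.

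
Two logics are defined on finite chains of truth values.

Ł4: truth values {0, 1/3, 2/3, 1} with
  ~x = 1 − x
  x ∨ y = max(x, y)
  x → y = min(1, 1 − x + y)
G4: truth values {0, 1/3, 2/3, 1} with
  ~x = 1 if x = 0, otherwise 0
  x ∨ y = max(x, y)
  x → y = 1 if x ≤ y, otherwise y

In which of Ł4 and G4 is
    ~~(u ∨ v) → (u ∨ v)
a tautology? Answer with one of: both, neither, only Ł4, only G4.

In Ł4: every assignment gives 1 — tautology.
In G4: at u = 0, v = 1/3 the value is 1/3 — not a tautology.

only Ł4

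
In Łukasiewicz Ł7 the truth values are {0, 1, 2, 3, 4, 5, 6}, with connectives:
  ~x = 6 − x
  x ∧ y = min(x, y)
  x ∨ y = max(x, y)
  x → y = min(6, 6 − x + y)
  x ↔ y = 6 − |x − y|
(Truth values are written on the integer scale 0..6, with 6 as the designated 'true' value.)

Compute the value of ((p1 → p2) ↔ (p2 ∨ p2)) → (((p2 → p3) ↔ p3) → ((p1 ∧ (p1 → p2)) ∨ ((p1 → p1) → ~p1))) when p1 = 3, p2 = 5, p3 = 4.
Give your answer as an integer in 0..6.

p1 → p2 = 3 → 5 = 6
p2 ∨ p2 = 5 ∨ 5 = 5
(p1 → p2) ↔ (p2 ∨ p2) = 6 ↔ 5 = 5
p2 → p3 = 5 → 4 = 5
(p2 → p3) ↔ p3 = 5 ↔ 4 = 5
p1 → p2 = 3 → 5 = 6
p1 ∧ (p1 → p2) = 3 ∧ 6 = 3
p1 → p1 = 3 → 3 = 6
~p1 = ~3 = 3
(p1 → p1) → ~p1 = 6 → 3 = 3
(p1 ∧ (p1 → p2)) ∨ ((p1 → p1) → ~p1) = 3 ∨ 3 = 3
((p2 → p3) ↔ p3) → ((p1 ∧ (p1 → p2)) ∨ ((p1 → p1) → ~p1)) = 5 → 3 = 4
((p1 → p2) ↔ (p2 ∨ p2)) → (((p2 → p3) ↔ p3) → ((p1 ∧ (p1 → p2)) ∨ ((p1 → p1) → ~p1))) = 5 → 4 = 5

5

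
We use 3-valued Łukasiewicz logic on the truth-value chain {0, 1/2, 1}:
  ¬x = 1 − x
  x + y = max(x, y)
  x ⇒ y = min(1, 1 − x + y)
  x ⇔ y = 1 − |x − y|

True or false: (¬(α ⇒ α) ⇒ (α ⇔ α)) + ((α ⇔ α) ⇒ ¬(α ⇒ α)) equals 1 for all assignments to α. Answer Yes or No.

Yes

α = 0 ↦ 1
α = 1/2 ↦ 1
α = 1 ↦ 1
Every assignment gives a value ≥ 1.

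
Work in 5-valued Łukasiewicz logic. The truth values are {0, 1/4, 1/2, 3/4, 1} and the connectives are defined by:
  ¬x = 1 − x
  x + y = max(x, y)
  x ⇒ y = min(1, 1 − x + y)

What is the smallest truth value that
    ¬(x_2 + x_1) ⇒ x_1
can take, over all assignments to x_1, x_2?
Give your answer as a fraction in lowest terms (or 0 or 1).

Take x_1 = 0, x_2 = 0:
x_2 + x_1 = 0 + 0 = 0
¬(x_2 + x_1) = ¬0 = 1
¬(x_2 + x_1) ⇒ x_1 = 1 ⇒ 0 = 0
No assignment yields a value below 0, so this is the minimum.

0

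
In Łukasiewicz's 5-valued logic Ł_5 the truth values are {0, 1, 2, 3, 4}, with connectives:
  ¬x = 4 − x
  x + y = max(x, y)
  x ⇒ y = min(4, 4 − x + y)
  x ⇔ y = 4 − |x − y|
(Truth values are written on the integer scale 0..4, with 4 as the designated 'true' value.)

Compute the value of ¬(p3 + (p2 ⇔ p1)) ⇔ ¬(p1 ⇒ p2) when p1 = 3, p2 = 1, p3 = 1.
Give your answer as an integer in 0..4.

4

p2 ⇔ p1 = 1 ⇔ 3 = 2
p3 + (p2 ⇔ p1) = 1 + 2 = 2
¬(p3 + (p2 ⇔ p1)) = ¬2 = 2
p1 ⇒ p2 = 3 ⇒ 1 = 2
¬(p1 ⇒ p2) = ¬2 = 2
¬(p3 + (p2 ⇔ p1)) ⇔ ¬(p1 ⇒ p2) = 2 ⇔ 2 = 4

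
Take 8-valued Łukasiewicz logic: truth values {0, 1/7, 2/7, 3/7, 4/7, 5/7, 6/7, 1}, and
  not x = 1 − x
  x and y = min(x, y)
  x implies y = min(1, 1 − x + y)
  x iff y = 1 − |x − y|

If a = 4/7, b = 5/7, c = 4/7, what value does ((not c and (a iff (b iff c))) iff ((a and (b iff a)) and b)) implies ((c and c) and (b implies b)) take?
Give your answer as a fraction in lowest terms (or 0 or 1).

5/7

not c = not 4/7 = 3/7
b iff c = 5/7 iff 4/7 = 6/7
a iff (b iff c) = 4/7 iff 6/7 = 5/7
not c and (a iff (b iff c)) = 3/7 and 5/7 = 3/7
b iff a = 5/7 iff 4/7 = 6/7
a and (b iff a) = 4/7 and 6/7 = 4/7
(a and (b iff a)) and b = 4/7 and 5/7 = 4/7
(not c and (a iff (b iff c))) iff ((a and (b iff a)) and b) = 3/7 iff 4/7 = 6/7
c and c = 4/7 and 4/7 = 4/7
b implies b = 5/7 implies 5/7 = 1
(c and c) and (b implies b) = 4/7 and 1 = 4/7
((not c and (a iff (b iff c))) iff ((a and (b iff a)) and b)) implies ((c and c) and (b implies b)) = 6/7 implies 4/7 = 5/7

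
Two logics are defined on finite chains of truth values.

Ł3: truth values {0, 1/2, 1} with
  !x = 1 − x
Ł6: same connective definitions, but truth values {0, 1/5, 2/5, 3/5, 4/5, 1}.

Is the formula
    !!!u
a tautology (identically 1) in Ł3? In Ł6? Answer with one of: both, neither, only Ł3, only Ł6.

In Ł3: at u = 1/2 the value is 1/2 — not a tautology.
In Ł6: at u = 1/5 the value is 4/5 — not a tautology.

neither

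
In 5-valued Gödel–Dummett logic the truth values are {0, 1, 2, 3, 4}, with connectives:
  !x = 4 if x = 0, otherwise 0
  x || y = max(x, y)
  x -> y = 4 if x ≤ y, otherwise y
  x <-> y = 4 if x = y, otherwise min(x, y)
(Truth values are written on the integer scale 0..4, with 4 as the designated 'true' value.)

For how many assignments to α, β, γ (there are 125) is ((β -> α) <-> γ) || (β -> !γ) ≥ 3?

value 4: 61 assignments (counts)
value 3: 11 assignments (counts)
value 2: 15 assignments
value 1: 22 assignments
value 0: 16 assignments
So 72 of the 125 assignments meet the threshold.

72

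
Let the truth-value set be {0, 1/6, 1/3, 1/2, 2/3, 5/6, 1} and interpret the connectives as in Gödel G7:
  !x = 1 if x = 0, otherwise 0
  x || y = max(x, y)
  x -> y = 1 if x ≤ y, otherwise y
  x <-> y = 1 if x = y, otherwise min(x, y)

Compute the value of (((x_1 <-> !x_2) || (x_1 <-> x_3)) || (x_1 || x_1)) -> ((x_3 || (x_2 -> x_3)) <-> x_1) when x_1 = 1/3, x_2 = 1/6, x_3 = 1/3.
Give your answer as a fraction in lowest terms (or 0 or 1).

1/3

!x_2 = !1/6 = 0
x_1 <-> !x_2 = 1/3 <-> 0 = 0
x_1 <-> x_3 = 1/3 <-> 1/3 = 1
(x_1 <-> !x_2) || (x_1 <-> x_3) = 0 || 1 = 1
x_1 || x_1 = 1/3 || 1/3 = 1/3
((x_1 <-> !x_2) || (x_1 <-> x_3)) || (x_1 || x_1) = 1 || 1/3 = 1
x_2 -> x_3 = 1/6 -> 1/3 = 1
x_3 || (x_2 -> x_3) = 1/3 || 1 = 1
(x_3 || (x_2 -> x_3)) <-> x_1 = 1 <-> 1/3 = 1/3
(((x_1 <-> !x_2) || (x_1 <-> x_3)) || (x_1 || x_1)) -> ((x_3 || (x_2 -> x_3)) <-> x_1) = 1 -> 1/3 = 1/3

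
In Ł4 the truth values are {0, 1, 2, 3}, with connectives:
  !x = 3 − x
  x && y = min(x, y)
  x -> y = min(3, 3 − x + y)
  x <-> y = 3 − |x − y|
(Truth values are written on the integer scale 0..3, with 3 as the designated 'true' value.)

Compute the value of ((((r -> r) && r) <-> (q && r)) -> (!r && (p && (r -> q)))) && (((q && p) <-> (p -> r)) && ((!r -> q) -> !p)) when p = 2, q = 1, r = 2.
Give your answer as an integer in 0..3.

1

r -> r = 2 -> 2 = 3
(r -> r) && r = 3 && 2 = 2
q && r = 1 && 2 = 1
((r -> r) && r) <-> (q && r) = 2 <-> 1 = 2
!r = !2 = 1
r -> q = 2 -> 1 = 2
p && (r -> q) = 2 && 2 = 2
!r && (p && (r -> q)) = 1 && 2 = 1
(((r -> r) && r) <-> (q && r)) -> (!r && (p && (r -> q))) = 2 -> 1 = 2
q && p = 1 && 2 = 1
p -> r = 2 -> 2 = 3
(q && p) <-> (p -> r) = 1 <-> 3 = 1
!r = !2 = 1
!r -> q = 1 -> 1 = 3
!p = !2 = 1
(!r -> q) -> !p = 3 -> 1 = 1
((q && p) <-> (p -> r)) && ((!r -> q) -> !p) = 1 && 1 = 1
((((r -> r) && r) <-> (q && r)) -> (!r && (p && (r -> q)))) && (((q && p) <-> (p -> r)) && ((!r -> q) -> !p)) = 2 && 1 = 1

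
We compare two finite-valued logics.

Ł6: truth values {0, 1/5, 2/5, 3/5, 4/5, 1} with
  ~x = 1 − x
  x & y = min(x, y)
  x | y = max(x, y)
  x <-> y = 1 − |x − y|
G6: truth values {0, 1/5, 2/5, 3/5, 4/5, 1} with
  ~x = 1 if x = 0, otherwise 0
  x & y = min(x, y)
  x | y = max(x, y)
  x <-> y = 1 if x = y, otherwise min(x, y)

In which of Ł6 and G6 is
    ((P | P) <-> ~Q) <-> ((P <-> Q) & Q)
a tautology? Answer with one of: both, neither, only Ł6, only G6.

neither

In Ł6: at P = 0, Q = 3/5 the value is 4/5 — not a tautology.
In G6: at P = 0, Q = 1/5 the value is 0 — not a tautology.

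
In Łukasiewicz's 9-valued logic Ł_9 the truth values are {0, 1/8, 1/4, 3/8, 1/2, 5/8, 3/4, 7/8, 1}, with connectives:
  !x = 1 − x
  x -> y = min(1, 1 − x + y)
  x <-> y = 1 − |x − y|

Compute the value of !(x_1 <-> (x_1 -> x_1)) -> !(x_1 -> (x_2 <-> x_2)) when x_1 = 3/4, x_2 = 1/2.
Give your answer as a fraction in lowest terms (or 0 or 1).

x_1 -> x_1 = 3/4 -> 3/4 = 1
x_1 <-> (x_1 -> x_1) = 3/4 <-> 1 = 3/4
!(x_1 <-> (x_1 -> x_1)) = !3/4 = 1/4
x_2 <-> x_2 = 1/2 <-> 1/2 = 1
x_1 -> (x_2 <-> x_2) = 3/4 -> 1 = 1
!(x_1 -> (x_2 <-> x_2)) = !1 = 0
!(x_1 <-> (x_1 -> x_1)) -> !(x_1 -> (x_2 <-> x_2)) = 1/4 -> 0 = 3/4

3/4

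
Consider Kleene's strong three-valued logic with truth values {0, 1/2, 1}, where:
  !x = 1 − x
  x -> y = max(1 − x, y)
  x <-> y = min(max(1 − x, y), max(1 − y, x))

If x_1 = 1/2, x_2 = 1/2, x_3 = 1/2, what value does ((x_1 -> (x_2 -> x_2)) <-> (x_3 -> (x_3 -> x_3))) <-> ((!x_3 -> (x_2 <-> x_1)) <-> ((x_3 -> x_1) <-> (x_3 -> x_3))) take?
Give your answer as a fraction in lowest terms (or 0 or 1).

1/2

x_2 -> x_2 = 1/2 -> 1/2 = 1/2
x_1 -> (x_2 -> x_2) = 1/2 -> 1/2 = 1/2
x_3 -> x_3 = 1/2 -> 1/2 = 1/2
x_3 -> (x_3 -> x_3) = 1/2 -> 1/2 = 1/2
(x_1 -> (x_2 -> x_2)) <-> (x_3 -> (x_3 -> x_3)) = 1/2 <-> 1/2 = 1/2
!x_3 = !1/2 = 1/2
x_2 <-> x_1 = 1/2 <-> 1/2 = 1/2
!x_3 -> (x_2 <-> x_1) = 1/2 -> 1/2 = 1/2
x_3 -> x_1 = 1/2 -> 1/2 = 1/2
x_3 -> x_3 = 1/2 -> 1/2 = 1/2
(x_3 -> x_1) <-> (x_3 -> x_3) = 1/2 <-> 1/2 = 1/2
(!x_3 -> (x_2 <-> x_1)) <-> ((x_3 -> x_1) <-> (x_3 -> x_3)) = 1/2 <-> 1/2 = 1/2
((x_1 -> (x_2 -> x_2)) <-> (x_3 -> (x_3 -> x_3))) <-> ((!x_3 -> (x_2 <-> x_1)) <-> ((x_3 -> x_1) <-> (x_3 -> x_3))) = 1/2 <-> 1/2 = 1/2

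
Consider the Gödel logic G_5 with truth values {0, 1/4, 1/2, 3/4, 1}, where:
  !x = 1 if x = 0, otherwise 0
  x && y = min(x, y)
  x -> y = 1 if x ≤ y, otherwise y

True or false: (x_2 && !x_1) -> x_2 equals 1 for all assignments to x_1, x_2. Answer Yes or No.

At x_1 = 0, x_2 = 1/4, for instance:
!x_1 = !0 = 1
x_2 && !x_1 = 1/4 && 1 = 1/4
(x_2 && !x_1) -> x_2 = 1/4 -> 1/4 = 1
and checking the remaining 24 assignments likewise gives ≥ 1 in every case.

Yes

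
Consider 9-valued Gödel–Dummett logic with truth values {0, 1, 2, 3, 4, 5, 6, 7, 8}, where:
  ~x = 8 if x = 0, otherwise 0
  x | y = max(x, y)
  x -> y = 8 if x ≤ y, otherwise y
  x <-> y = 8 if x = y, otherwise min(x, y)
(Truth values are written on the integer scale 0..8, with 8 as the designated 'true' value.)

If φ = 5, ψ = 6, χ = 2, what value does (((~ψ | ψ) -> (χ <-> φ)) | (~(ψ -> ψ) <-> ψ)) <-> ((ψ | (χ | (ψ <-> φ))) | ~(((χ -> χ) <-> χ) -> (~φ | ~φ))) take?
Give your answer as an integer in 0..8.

~ψ = ~6 = 0
~ψ | ψ = 0 | 6 = 6
χ <-> φ = 2 <-> 5 = 2
(~ψ | ψ) -> (χ <-> φ) = 6 -> 2 = 2
ψ -> ψ = 6 -> 6 = 8
~(ψ -> ψ) = ~8 = 0
~(ψ -> ψ) <-> ψ = 0 <-> 6 = 0
((~ψ | ψ) -> (χ <-> φ)) | (~(ψ -> ψ) <-> ψ) = 2 | 0 = 2
ψ <-> φ = 6 <-> 5 = 5
χ | (ψ <-> φ) = 2 | 5 = 5
ψ | (χ | (ψ <-> φ)) = 6 | 5 = 6
χ -> χ = 2 -> 2 = 8
(χ -> χ) <-> χ = 8 <-> 2 = 2
~φ = ~5 = 0
~φ = ~5 = 0
~φ | ~φ = 0 | 0 = 0
((χ -> χ) <-> χ) -> (~φ | ~φ) = 2 -> 0 = 0
~(((χ -> χ) <-> χ) -> (~φ | ~φ)) = ~0 = 8
(ψ | (χ | (ψ <-> φ))) | ~(((χ -> χ) <-> χ) -> (~φ | ~φ)) = 6 | 8 = 8
(((~ψ | ψ) -> (χ <-> φ)) | (~(ψ -> ψ) <-> ψ)) <-> ((ψ | (χ | (ψ <-> φ))) | ~(((χ -> χ) <-> χ) -> (~φ | ~φ))) = 2 <-> 8 = 2

2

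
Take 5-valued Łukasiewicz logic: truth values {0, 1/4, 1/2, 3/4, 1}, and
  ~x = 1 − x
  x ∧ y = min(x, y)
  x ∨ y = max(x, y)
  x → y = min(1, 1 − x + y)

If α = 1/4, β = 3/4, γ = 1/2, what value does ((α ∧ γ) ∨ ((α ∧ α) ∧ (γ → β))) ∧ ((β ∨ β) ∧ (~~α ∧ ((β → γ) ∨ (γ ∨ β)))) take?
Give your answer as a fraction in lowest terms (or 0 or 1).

1/4

α ∧ γ = 1/4 ∧ 1/2 = 1/4
α ∧ α = 1/4 ∧ 1/4 = 1/4
γ → β = 1/2 → 3/4 = 1
(α ∧ α) ∧ (γ → β) = 1/4 ∧ 1 = 1/4
(α ∧ γ) ∨ ((α ∧ α) ∧ (γ → β)) = 1/4 ∨ 1/4 = 1/4
β ∨ β = 3/4 ∨ 3/4 = 3/4
~α = ~1/4 = 3/4
~~α = ~3/4 = 1/4
β → γ = 3/4 → 1/2 = 3/4
γ ∨ β = 1/2 ∨ 3/4 = 3/4
(β → γ) ∨ (γ ∨ β) = 3/4 ∨ 3/4 = 3/4
~~α ∧ ((β → γ) ∨ (γ ∨ β)) = 1/4 ∧ 3/4 = 1/4
(β ∨ β) ∧ (~~α ∧ ((β → γ) ∨ (γ ∨ β))) = 3/4 ∧ 1/4 = 1/4
((α ∧ γ) ∨ ((α ∧ α) ∧ (γ → β))) ∧ ((β ∨ β) ∧ (~~α ∧ ((β → γ) ∨ (γ ∨ β)))) = 1/4 ∧ 1/4 = 1/4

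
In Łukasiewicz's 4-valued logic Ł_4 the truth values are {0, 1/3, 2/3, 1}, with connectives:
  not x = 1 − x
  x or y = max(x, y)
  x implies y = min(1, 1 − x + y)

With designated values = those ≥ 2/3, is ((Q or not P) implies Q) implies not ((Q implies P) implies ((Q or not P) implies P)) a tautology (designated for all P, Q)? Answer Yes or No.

No

Counterexample: take P = 0, Q = 1.
not P = not 0 = 1
Q or not P = 1 or 1 = 1
(Q or not P) implies Q = 1 implies 1 = 1
Q implies P = 1 implies 0 = 0
(Q or not P) implies P = 1 implies 0 = 0
(Q implies P) implies ((Q or not P) implies P) = 0 implies 0 = 1
not ((Q implies P) implies ((Q or not P) implies P)) = not 1 = 0
((Q or not P) implies Q) implies not ((Q implies P) implies ((Q or not P) implies P)) = 1 implies 0 = 0
This gives 0, which is below 2/3.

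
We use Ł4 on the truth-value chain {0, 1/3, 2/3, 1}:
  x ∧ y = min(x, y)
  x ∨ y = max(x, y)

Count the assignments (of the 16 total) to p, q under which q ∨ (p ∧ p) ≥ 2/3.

12

p = 0, q = 0 ↦ 0  <
p = 0, q = 1/3 ↦ 1/3  <
p = 0, q = 2/3 ↦ 2/3  ≥
p = 0, q = 1 ↦ 1  ≥
p = 1/3, q = 0 ↦ 1/3  <
p = 1/3, q = 1/3 ↦ 1/3  <
p = 1/3, q = 2/3 ↦ 2/3  ≥
p = 1/3, q = 1 ↦ 1  ≥
p = 2/3, q = 0 ↦ 2/3  ≥
p = 2/3, q = 1/3 ↦ 2/3  ≥
p = 2/3, q = 2/3 ↦ 2/3  ≥
p = 2/3, q = 1 ↦ 1  ≥
p = 1, q = 0 ↦ 1  ≥
p = 1, q = 1/3 ↦ 1  ≥
p = 1, q = 2/3 ↦ 1  ≥
p = 1, q = 1 ↦ 1  ≥
So 12 of the 16 assignments meet the threshold.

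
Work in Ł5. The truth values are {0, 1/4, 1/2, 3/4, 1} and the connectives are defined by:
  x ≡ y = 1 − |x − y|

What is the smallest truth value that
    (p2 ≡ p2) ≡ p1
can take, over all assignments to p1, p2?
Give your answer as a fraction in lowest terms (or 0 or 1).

Take p1 = 0, p2 = 0:
p2 ≡ p2 = 0 ≡ 0 = 1
(p2 ≡ p2) ≡ p1 = 1 ≡ 0 = 0
No assignment yields a value below 0, so this is the minimum.

0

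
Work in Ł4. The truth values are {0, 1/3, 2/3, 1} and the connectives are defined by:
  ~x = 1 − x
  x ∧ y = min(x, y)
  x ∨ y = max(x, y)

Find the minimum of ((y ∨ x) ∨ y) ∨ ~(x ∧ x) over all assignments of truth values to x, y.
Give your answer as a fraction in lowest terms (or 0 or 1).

Take x = 1/3, y = 0:
y ∨ x = 0 ∨ 1/3 = 1/3
(y ∨ x) ∨ y = 1/3 ∨ 0 = 1/3
x ∧ x = 1/3 ∧ 1/3 = 1/3
~(x ∧ x) = ~1/3 = 2/3
((y ∨ x) ∨ y) ∨ ~(x ∧ x) = 1/3 ∨ 2/3 = 2/3
No assignment yields a value below 2/3, so this is the minimum.

2/3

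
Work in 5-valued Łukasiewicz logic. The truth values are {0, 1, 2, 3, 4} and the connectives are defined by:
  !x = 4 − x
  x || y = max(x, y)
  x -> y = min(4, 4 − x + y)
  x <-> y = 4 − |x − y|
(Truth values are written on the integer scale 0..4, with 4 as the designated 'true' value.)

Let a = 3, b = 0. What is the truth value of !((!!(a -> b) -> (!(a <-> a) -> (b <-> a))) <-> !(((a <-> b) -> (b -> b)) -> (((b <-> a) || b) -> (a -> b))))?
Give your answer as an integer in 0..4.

a -> b = 3 -> 0 = 1
!(a -> b) = !1 = 3
!!(a -> b) = !3 = 1
a <-> a = 3 <-> 3 = 4
!(a <-> a) = !4 = 0
b <-> a = 0 <-> 3 = 1
!(a <-> a) -> (b <-> a) = 0 -> 1 = 4
!!(a -> b) -> (!(a <-> a) -> (b <-> a)) = 1 -> 4 = 4
a <-> b = 3 <-> 0 = 1
b -> b = 0 -> 0 = 4
(a <-> b) -> (b -> b) = 1 -> 4 = 4
b <-> a = 0 <-> 3 = 1
(b <-> a) || b = 1 || 0 = 1
a -> b = 3 -> 0 = 1
((b <-> a) || b) -> (a -> b) = 1 -> 1 = 4
((a <-> b) -> (b -> b)) -> (((b <-> a) || b) -> (a -> b)) = 4 -> 4 = 4
!(((a <-> b) -> (b -> b)) -> (((b <-> a) || b) -> (a -> b))) = !4 = 0
(!!(a -> b) -> (!(a <-> a) -> (b <-> a))) <-> !(((a <-> b) -> (b -> b)) -> (((b <-> a) || b) -> (a -> b))) = 4 <-> 0 = 0
!((!!(a -> b) -> (!(a <-> a) -> (b <-> a))) <-> !(((a <-> b) -> (b -> b)) -> (((b <-> a) || b) -> (a -> b)))) = !0 = 4

4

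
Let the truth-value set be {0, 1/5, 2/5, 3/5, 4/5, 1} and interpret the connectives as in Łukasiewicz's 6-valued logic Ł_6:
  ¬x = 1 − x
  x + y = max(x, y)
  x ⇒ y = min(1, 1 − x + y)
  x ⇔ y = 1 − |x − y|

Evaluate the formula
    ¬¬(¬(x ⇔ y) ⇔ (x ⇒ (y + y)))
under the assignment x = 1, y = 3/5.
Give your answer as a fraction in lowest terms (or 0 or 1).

x ⇔ y = 1 ⇔ 3/5 = 3/5
¬(x ⇔ y) = ¬3/5 = 2/5
y + y = 3/5 + 3/5 = 3/5
x ⇒ (y + y) = 1 ⇒ 3/5 = 3/5
¬(x ⇔ y) ⇔ (x ⇒ (y + y)) = 2/5 ⇔ 3/5 = 4/5
¬(¬(x ⇔ y) ⇔ (x ⇒ (y + y))) = ¬4/5 = 1/5
¬¬(¬(x ⇔ y) ⇔ (x ⇒ (y + y))) = ¬1/5 = 4/5

4/5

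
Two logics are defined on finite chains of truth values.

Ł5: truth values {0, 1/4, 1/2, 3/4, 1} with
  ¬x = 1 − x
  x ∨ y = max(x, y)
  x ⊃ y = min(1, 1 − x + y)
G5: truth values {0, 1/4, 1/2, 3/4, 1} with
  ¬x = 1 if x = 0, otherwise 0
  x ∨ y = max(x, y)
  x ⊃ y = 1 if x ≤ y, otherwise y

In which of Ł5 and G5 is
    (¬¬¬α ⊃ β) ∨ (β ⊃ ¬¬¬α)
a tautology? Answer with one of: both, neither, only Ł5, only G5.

In Ł5: every assignment gives 1 — tautology.
In G5: every assignment gives 1 — tautology.

both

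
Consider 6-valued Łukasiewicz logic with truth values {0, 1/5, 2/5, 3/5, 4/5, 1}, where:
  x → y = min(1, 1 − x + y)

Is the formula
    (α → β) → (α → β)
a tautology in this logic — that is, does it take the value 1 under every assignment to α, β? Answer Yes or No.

Yes

At α = 3/5, β = 3/5, for instance:
α → β = 3/5 → 3/5 = 1
(α → β) → (α → β) = 1 → 1 = 1
and checking the remaining 35 assignments likewise gives ≥ 1 in every case.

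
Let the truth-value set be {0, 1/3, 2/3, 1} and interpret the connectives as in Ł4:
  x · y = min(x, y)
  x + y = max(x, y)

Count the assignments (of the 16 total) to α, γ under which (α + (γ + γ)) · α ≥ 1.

4

α = 0, γ = 0 ↦ 0  <
α = 0, γ = 1/3 ↦ 0  <
α = 0, γ = 2/3 ↦ 0  <
α = 0, γ = 1 ↦ 0  <
α = 1/3, γ = 0 ↦ 1/3  <
α = 1/3, γ = 1/3 ↦ 1/3  <
α = 1/3, γ = 2/3 ↦ 1/3  <
α = 1/3, γ = 1 ↦ 1/3  <
α = 2/3, γ = 0 ↦ 2/3  <
α = 2/3, γ = 1/3 ↦ 2/3  <
α = 2/3, γ = 2/3 ↦ 2/3  <
α = 2/3, γ = 1 ↦ 2/3  <
α = 1, γ = 0 ↦ 1  ≥
α = 1, γ = 1/3 ↦ 1  ≥
α = 1, γ = 2/3 ↦ 1  ≥
α = 1, γ = 1 ↦ 1  ≥
So 4 of the 16 assignments meet the threshold.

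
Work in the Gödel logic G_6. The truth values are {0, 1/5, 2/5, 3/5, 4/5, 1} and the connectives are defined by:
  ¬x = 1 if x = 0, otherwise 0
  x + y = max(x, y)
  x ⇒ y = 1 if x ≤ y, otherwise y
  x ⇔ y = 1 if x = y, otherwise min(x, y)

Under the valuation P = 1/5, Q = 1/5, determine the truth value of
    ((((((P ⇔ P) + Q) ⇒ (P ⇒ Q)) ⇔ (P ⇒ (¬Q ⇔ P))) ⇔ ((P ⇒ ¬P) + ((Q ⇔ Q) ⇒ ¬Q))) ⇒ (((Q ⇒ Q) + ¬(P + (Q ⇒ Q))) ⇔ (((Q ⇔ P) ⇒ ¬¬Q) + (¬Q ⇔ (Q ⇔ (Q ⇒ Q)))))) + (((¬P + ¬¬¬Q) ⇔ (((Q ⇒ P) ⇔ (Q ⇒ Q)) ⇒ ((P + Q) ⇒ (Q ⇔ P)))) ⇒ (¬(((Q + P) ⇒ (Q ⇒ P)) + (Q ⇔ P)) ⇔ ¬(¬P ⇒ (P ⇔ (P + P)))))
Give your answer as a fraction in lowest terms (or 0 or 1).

P ⇔ P = 1/5 ⇔ 1/5 = 1
(P ⇔ P) + Q = 1 + 1/5 = 1
P ⇒ Q = 1/5 ⇒ 1/5 = 1
((P ⇔ P) + Q) ⇒ (P ⇒ Q) = 1 ⇒ 1 = 1
¬Q = ¬1/5 = 0
¬Q ⇔ P = 0 ⇔ 1/5 = 0
P ⇒ (¬Q ⇔ P) = 1/5 ⇒ 0 = 0
(((P ⇔ P) + Q) ⇒ (P ⇒ Q)) ⇔ (P ⇒ (¬Q ⇔ P)) = 1 ⇔ 0 = 0
¬P = ¬1/5 = 0
P ⇒ ¬P = 1/5 ⇒ 0 = 0
Q ⇔ Q = 1/5 ⇔ 1/5 = 1
¬Q = ¬1/5 = 0
(Q ⇔ Q) ⇒ ¬Q = 1 ⇒ 0 = 0
(P ⇒ ¬P) + ((Q ⇔ Q) ⇒ ¬Q) = 0 + 0 = 0
((((P ⇔ P) + Q) ⇒ (P ⇒ Q)) ⇔ (P ⇒ (¬Q ⇔ P))) ⇔ ((P ⇒ ¬P) + ((Q ⇔ Q) ⇒ ¬Q)) = 0 ⇔ 0 = 1
Q ⇒ Q = 1/5 ⇒ 1/5 = 1
Q ⇒ Q = 1/5 ⇒ 1/5 = 1
P + (Q ⇒ Q) = 1/5 + 1 = 1
¬(P + (Q ⇒ Q)) = ¬1 = 0
(Q ⇒ Q) + ¬(P + (Q ⇒ Q)) = 1 + 0 = 1
Q ⇔ P = 1/5 ⇔ 1/5 = 1
¬Q = ¬1/5 = 0
¬¬Q = ¬0 = 1
(Q ⇔ P) ⇒ ¬¬Q = 1 ⇒ 1 = 1
¬Q = ¬1/5 = 0
Q ⇒ Q = 1/5 ⇒ 1/5 = 1
Q ⇔ (Q ⇒ Q) = 1/5 ⇔ 1 = 1/5
¬Q ⇔ (Q ⇔ (Q ⇒ Q)) = 0 ⇔ 1/5 = 0
((Q ⇔ P) ⇒ ¬¬Q) + (¬Q ⇔ (Q ⇔ (Q ⇒ Q))) = 1 + 0 = 1
((Q ⇒ Q) + ¬(P + (Q ⇒ Q))) ⇔ (((Q ⇔ P) ⇒ ¬¬Q) + (¬Q ⇔ (Q ⇔ (Q ⇒ Q)))) = 1 ⇔ 1 = 1
(((((P ⇔ P) + Q) ⇒ (P ⇒ Q)) ⇔ (P ⇒ (¬Q ⇔ P))) ⇔ ((P ⇒ ¬P) + ((Q ⇔ Q) ⇒ ¬Q))) ⇒ (((Q ⇒ Q) + ¬(P + (Q ⇒ Q))) ⇔ (((Q ⇔ P) ⇒ ¬¬Q) + (¬Q ⇔ (Q ⇔ (Q ⇒ Q))))) = 1 ⇒ 1 = 1
¬P = ¬1/5 = 0
¬Q = ¬1/5 = 0
¬¬Q = ¬0 = 1
¬¬¬Q = ¬1 = 0
¬P + ¬¬¬Q = 0 + 0 = 0
Q ⇒ P = 1/5 ⇒ 1/5 = 1
Q ⇒ Q = 1/5 ⇒ 1/5 = 1
(Q ⇒ P) ⇔ (Q ⇒ Q) = 1 ⇔ 1 = 1
P + Q = 1/5 + 1/5 = 1/5
Q ⇔ P = 1/5 ⇔ 1/5 = 1
(P + Q) ⇒ (Q ⇔ P) = 1/5 ⇒ 1 = 1
((Q ⇒ P) ⇔ (Q ⇒ Q)) ⇒ ((P + Q) ⇒ (Q ⇔ P)) = 1 ⇒ 1 = 1
(¬P + ¬¬¬Q) ⇔ (((Q ⇒ P) ⇔ (Q ⇒ Q)) ⇒ ((P + Q) ⇒ (Q ⇔ P))) = 0 ⇔ 1 = 0
Q + P = 1/5 + 1/5 = 1/5
Q ⇒ P = 1/5 ⇒ 1/5 = 1
(Q + P) ⇒ (Q ⇒ P) = 1/5 ⇒ 1 = 1
Q ⇔ P = 1/5 ⇔ 1/5 = 1
((Q + P) ⇒ (Q ⇒ P)) + (Q ⇔ P) = 1 + 1 = 1
¬(((Q + P) ⇒ (Q ⇒ P)) + (Q ⇔ P)) = ¬1 = 0
¬P = ¬1/5 = 0
P + P = 1/5 + 1/5 = 1/5
P ⇔ (P + P) = 1/5 ⇔ 1/5 = 1
¬P ⇒ (P ⇔ (P + P)) = 0 ⇒ 1 = 1
¬(¬P ⇒ (P ⇔ (P + P))) = ¬1 = 0
¬(((Q + P) ⇒ (Q ⇒ P)) + (Q ⇔ P)) ⇔ ¬(¬P ⇒ (P ⇔ (P + P))) = 0 ⇔ 0 = 1
((¬P + ¬¬¬Q) ⇔ (((Q ⇒ P) ⇔ (Q ⇒ Q)) ⇒ ((P + Q) ⇒ (Q ⇔ P)))) ⇒ (¬(((Q + P) ⇒ (Q ⇒ P)) + (Q ⇔ P)) ⇔ ¬(¬P ⇒ (P ⇔ (P + P)))) = 0 ⇒ 1 = 1
((((((P ⇔ P) + Q) ⇒ (P ⇒ Q)) ⇔ (P ⇒ (¬Q ⇔ P))) ⇔ ((P ⇒ ¬P) + ((Q ⇔ Q) ⇒ ¬Q))) ⇒ (((Q ⇒ Q) + ¬(P + (Q ⇒ Q))) ⇔ (((Q ⇔ P) ⇒ ¬¬Q) + (¬Q ⇔ (Q ⇔ (Q ⇒ Q)))))) + (((¬P + ¬¬¬Q) ⇔ (((Q ⇒ P) ⇔ (Q ⇒ Q)) ⇒ ((P + Q) ⇒ (Q ⇔ P)))) ⇒ (¬(((Q + P) ⇒ (Q ⇒ P)) + (Q ⇔ P)) ⇔ ¬(¬P ⇒ (P ⇔ (P + P))))) = 1 + 1 = 1

1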